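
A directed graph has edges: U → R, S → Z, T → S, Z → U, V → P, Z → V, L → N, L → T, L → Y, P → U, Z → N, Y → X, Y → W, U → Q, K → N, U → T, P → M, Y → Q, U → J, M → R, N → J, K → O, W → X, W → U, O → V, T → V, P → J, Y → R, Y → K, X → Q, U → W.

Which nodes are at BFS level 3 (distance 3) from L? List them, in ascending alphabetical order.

O, P, U, Z

Level 0: L
Level 1: N, T, Y
Level 2: J, K, Q, R, S, V, W, X
Level 3: O, P, U, Z
Level 4: M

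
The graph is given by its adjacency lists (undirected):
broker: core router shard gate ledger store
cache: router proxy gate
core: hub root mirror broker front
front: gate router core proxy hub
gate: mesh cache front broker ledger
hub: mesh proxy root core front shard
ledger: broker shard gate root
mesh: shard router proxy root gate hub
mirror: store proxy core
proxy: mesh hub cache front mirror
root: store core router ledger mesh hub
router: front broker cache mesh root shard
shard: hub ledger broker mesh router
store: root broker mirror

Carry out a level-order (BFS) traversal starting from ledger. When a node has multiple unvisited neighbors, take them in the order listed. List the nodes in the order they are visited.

Visit ledger; enqueue broker, shard, gate, root → queue [broker, shard, gate, root]
Visit broker; enqueue core, router, store → queue [shard, gate, root, core, router, store]
Visit shard; enqueue hub, mesh → queue [gate, root, core, router, store, hub, mesh]
Visit gate; enqueue cache, front → queue [root, core, router, store, hub, mesh, cache, front]
Visit root → queue [core, router, store, hub, mesh, cache, front]
Visit core; enqueue mirror → queue [router, store, hub, mesh, cache, front, mirror]
Visit router → queue [store, hub, mesh, cache, front, mirror]
Visit store → queue [hub, mesh, cache, front, mirror]
Visit hub; enqueue proxy → queue [mesh, cache, front, mirror, proxy]
Visit mesh → queue [cache, front, mirror, proxy]
Visit cache → queue [front, mirror, proxy]
Visit front → queue [mirror, proxy]
Visit mirror → queue [proxy]
Visit proxy → queue []

ledger, broker, shard, gate, root, core, router, store, hub, mesh, cache, front, mirror, proxy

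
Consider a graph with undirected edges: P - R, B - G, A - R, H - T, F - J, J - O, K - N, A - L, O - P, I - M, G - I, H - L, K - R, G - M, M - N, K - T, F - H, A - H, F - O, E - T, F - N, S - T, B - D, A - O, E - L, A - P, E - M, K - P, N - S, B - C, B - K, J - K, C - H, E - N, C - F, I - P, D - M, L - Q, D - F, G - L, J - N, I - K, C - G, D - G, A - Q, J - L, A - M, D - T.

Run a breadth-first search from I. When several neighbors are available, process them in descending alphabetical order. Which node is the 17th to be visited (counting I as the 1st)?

Visit I; enqueue P, M, K, G → queue [P, M, K, G]
Visit P; enqueue R, O, A → queue [M, K, G, R, O, A]
Visit M; enqueue N, E, D → queue [K, G, R, O, A, N, E, D]
Visit K; enqueue T, J, B → queue [G, R, O, A, N, E, D, T, J, B]
Visit G; enqueue L, C → queue [R, O, A, N, E, D, T, J, B, L, C]
Visit R → queue [O, A, N, E, D, T, J, B, L, C]
Visit O; enqueue F → queue [A, N, E, D, T, J, B, L, C, F]
Visit A; enqueue Q, H → queue [N, E, D, T, J, B, L, C, F, Q, H]
Visit N; enqueue S → queue [E, D, T, J, B, L, C, F, Q, H, S]
Visit E → queue [D, T, J, B, L, C, F, Q, H, S]
Visit D → queue [T, J, B, L, C, F, Q, H, S]
Visit T → queue [J, B, L, C, F, Q, H, S]
Visit J → queue [B, L, C, F, Q, H, S]
Visit B → queue [L, C, F, Q, H, S]
Visit L → queue [C, F, Q, H, S]
Visit C → queue [F, Q, H, S]
Visit F → queue [Q, H, S]
Visit Q → queue [H, S]
Visit H → queue [S]
Visit S → queue []

Visit order: I, P, M, K, G, R, O, A, N, E, D, T, J, B, L, C, F, Q, H, S

F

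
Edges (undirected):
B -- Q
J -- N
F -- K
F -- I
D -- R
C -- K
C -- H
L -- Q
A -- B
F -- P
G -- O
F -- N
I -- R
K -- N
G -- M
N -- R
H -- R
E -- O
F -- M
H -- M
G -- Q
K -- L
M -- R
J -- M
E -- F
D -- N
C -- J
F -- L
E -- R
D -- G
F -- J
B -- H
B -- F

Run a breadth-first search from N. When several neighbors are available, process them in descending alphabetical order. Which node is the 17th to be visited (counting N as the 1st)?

Visit N; enqueue R, K, J, F, D → queue [R, K, J, F, D]
Visit R; enqueue M, I, H, E → queue [K, J, F, D, M, I, H, E]
Visit K; enqueue L, C → queue [J, F, D, M, I, H, E, L, C]
Visit J → queue [F, D, M, I, H, E, L, C]
Visit F; enqueue P, B → queue [D, M, I, H, E, L, C, P, B]
Visit D; enqueue G → queue [M, I, H, E, L, C, P, B, G]
Visit M → queue [I, H, E, L, C, P, B, G]
Visit I → queue [H, E, L, C, P, B, G]
Visit H → queue [E, L, C, P, B, G]
Visit E; enqueue O → queue [L, C, P, B, G, O]
Visit L; enqueue Q → queue [C, P, B, G, O, Q]
Visit C → queue [P, B, G, O, Q]
Visit P → queue [B, G, O, Q]
Visit B; enqueue A → queue [G, O, Q, A]
Visit G → queue [O, Q, A]
Visit O → queue [Q, A]
Visit Q → queue [A]
Visit A → queue []

Visit order: N, R, K, J, F, D, M, I, H, E, L, C, P, B, G, O, Q, A

Q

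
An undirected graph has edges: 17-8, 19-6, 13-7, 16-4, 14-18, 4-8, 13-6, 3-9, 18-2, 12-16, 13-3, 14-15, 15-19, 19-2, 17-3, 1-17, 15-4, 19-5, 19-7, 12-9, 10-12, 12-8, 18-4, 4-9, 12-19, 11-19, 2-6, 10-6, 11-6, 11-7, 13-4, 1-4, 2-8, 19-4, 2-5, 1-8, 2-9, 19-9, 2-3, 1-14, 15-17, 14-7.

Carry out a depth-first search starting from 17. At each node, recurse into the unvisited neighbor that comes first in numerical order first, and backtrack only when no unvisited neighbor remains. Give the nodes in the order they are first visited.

Visit 17
17 → 1
1 → 4
4 → 8
8 → 2
2 → 3
3 → 9
9 → 12
12 → 10
10 → 6
6 → 11
11 → 7
7 → 13
7 → 14
14 → 15
15 → 19
19 → 5
14 → 18
12 → 16

17, 1, 4, 8, 2, 3, 9, 12, 10, 6, 11, 7, 13, 14, 15, 19, 5, 18, 16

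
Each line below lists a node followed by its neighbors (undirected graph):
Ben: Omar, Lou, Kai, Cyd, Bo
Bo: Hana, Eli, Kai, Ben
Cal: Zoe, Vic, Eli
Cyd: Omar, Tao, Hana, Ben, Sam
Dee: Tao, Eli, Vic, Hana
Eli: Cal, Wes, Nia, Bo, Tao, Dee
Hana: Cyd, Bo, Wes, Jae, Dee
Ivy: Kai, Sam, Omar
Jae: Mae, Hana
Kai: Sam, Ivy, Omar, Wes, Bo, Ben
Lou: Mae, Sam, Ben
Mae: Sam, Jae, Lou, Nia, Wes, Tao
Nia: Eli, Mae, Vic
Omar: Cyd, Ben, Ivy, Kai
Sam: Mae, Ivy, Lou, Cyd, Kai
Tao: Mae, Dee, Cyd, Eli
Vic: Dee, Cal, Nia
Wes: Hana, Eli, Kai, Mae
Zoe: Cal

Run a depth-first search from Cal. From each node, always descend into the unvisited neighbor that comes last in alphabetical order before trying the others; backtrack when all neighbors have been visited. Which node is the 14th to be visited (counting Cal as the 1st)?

Tao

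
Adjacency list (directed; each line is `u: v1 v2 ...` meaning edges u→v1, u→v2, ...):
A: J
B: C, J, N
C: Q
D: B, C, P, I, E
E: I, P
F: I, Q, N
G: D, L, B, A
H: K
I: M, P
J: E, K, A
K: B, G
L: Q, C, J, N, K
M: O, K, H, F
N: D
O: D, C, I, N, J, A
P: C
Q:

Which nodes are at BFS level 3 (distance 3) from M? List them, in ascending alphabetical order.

Level 0: M
Level 1: F, H, K, O
Level 2: A, B, C, D, G, I, J, N, Q
Level 3: E, L, P

E, L, P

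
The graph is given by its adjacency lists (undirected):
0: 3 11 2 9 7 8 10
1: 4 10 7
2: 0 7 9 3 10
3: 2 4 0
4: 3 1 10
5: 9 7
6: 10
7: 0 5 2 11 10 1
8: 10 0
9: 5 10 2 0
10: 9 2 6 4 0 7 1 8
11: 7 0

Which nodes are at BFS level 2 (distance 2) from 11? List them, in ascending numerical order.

1, 2, 3, 5, 8, 9, 10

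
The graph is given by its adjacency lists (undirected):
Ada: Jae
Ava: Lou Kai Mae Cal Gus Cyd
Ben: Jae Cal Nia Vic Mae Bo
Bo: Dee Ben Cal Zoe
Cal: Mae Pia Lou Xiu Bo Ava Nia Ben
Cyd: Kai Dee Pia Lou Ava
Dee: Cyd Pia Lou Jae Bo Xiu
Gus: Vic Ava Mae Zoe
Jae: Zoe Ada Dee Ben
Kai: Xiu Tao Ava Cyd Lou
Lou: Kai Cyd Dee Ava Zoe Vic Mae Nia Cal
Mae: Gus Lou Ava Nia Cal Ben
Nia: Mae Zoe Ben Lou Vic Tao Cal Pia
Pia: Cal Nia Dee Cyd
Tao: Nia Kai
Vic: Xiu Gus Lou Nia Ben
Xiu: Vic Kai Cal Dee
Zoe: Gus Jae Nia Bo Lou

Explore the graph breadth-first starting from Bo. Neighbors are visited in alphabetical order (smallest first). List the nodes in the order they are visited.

Visit Bo; enqueue Ben, Cal, Dee, Zoe → queue [Ben, Cal, Dee, Zoe]
Visit Ben; enqueue Jae, Mae, Nia, Vic → queue [Cal, Dee, Zoe, Jae, Mae, Nia, Vic]
Visit Cal; enqueue Ava, Lou, Pia, Xiu → queue [Dee, Zoe, Jae, Mae, Nia, Vic, Ava, Lou, Pia, Xiu]
Visit Dee; enqueue Cyd → queue [Zoe, Jae, Mae, Nia, Vic, Ava, Lou, Pia, Xiu, Cyd]
Visit Zoe; enqueue Gus → queue [Jae, Mae, Nia, Vic, Ava, Lou, Pia, Xiu, Cyd, Gus]
Visit Jae; enqueue Ada → queue [Mae, Nia, Vic, Ava, Lou, Pia, Xiu, Cyd, Gus, Ada]
Visit Mae → queue [Nia, Vic, Ava, Lou, Pia, Xiu, Cyd, Gus, Ada]
Visit Nia; enqueue Tao → queue [Vic, Ava, Lou, Pia, Xiu, Cyd, Gus, Ada, Tao]
Visit Vic → queue [Ava, Lou, Pia, Xiu, Cyd, Gus, Ada, Tao]
Visit Ava; enqueue Kai → queue [Lou, Pia, Xiu, Cyd, Gus, Ada, Tao, Kai]
Visit Lou → queue [Pia, Xiu, Cyd, Gus, Ada, Tao, Kai]
Visit Pia → queue [Xiu, Cyd, Gus, Ada, Tao, Kai]
Visit Xiu → queue [Cyd, Gus, Ada, Tao, Kai]
Visit Cyd → queue [Gus, Ada, Tao, Kai]
Visit Gus → queue [Ada, Tao, Kai]
Visit Ada → queue [Tao, Kai]
Visit Tao → queue [Kai]
Visit Kai → queue []

Bo Ben Cal Dee Zoe Jae Mae Nia Vic Ava Lou Pia Xiu Cyd Gus Ada Tao Kai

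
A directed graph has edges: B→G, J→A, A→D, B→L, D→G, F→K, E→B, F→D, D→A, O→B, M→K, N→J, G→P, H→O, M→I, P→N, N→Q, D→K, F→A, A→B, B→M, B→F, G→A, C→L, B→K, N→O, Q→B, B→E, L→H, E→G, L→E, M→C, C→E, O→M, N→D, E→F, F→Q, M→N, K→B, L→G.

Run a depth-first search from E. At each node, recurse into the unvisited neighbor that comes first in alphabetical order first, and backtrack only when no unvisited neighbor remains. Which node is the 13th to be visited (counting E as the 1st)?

Visit E
E → B
B → F
F → A
A → D
D → G
G → P
P → N
N → J
N → O
O → M
M → C
C → L
L → H
M → I
M → K
N → Q

Visit order: E, B, F, A, D, G, P, N, J, O, M, C, L, H, I, K, Q

L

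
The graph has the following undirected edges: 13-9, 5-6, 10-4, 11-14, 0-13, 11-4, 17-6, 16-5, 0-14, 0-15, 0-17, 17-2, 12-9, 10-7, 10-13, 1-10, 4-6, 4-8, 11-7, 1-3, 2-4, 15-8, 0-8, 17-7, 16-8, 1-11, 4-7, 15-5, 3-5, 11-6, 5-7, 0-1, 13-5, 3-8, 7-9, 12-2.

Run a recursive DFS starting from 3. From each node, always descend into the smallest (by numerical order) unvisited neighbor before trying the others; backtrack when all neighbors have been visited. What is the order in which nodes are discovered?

Visit 3
3 → 1
1 → 0
0 → 8
8 → 4
4 → 2
2 → 12
12 → 9
9 → 7
7 → 5
5 → 6
6 → 11
11 → 14
6 → 17
5 → 13
13 → 10
5 → 15
5 → 16

3 → 1 → 0 → 8 → 4 → 2 → 12 → 9 → 7 → 5 → 6 → 11 → 14 → 17 → 13 → 10 → 15 → 16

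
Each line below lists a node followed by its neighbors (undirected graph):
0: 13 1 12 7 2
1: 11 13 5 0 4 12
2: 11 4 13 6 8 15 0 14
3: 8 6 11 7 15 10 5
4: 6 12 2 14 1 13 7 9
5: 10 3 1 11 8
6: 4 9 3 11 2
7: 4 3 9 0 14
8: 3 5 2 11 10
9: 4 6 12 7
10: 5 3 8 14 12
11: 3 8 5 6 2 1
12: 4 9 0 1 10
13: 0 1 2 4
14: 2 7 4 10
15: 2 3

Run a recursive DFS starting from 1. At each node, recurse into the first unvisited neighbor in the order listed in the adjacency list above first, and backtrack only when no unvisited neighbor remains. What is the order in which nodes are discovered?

1 → 11 → 3 → 8 → 5 → 10 → 14 → 2 → 4 → 6 → 9 → 12 → 0 → 13 → 7 → 15

Visit 1
1 → 11
11 → 3
3 → 8
8 → 5
5 → 10
10 → 14
14 → 2
2 → 4
4 → 6
6 → 9
9 → 12
12 → 0
0 → 13
0 → 7
2 → 15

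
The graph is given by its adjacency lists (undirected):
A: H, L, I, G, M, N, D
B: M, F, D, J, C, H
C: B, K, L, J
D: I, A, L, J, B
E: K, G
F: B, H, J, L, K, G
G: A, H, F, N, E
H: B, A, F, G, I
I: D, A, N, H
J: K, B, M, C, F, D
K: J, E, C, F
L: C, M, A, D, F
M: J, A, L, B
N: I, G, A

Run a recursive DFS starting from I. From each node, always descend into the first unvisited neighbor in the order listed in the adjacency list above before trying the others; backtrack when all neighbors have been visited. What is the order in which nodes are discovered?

Visit I
I → D
D → A
A → H
H → B
B → M
M → J
J → K
K → E
E → G
G → F
F → L
L → C
G → N

I D A H B M J K E G F L C N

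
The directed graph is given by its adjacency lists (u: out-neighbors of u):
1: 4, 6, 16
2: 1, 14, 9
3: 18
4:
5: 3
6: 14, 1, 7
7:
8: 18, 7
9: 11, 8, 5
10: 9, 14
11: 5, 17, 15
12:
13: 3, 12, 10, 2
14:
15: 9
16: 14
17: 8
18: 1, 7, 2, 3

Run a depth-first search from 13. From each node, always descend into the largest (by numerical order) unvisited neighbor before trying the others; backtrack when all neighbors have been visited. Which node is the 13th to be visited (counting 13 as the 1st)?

Visit 13
13 → 12
13 → 10
10 → 14
10 → 9
9 → 11
11 → 17
17 → 8
8 → 18
18 → 7
18 → 3
18 → 2
2 → 1
1 → 16
1 → 6
1 → 4
11 → 15
11 → 5

Visit order: 13, 12, 10, 14, 9, 11, 17, 8, 18, 7, 3, 2, 1, 16, 6, 4, 15, 5

1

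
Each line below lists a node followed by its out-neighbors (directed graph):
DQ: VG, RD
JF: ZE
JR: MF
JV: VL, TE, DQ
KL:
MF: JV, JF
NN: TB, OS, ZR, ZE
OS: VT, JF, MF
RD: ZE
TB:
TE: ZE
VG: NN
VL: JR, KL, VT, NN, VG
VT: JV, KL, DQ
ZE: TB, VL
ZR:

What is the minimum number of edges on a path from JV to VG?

2

Level 0: JV
Level 1: DQ, TE, VL
Level 2: JR, KL, NN, RD, VG, VT, ZE
Level 3: MF, OS, TB, ZR
Level 4: JF
VG first appears at level 2.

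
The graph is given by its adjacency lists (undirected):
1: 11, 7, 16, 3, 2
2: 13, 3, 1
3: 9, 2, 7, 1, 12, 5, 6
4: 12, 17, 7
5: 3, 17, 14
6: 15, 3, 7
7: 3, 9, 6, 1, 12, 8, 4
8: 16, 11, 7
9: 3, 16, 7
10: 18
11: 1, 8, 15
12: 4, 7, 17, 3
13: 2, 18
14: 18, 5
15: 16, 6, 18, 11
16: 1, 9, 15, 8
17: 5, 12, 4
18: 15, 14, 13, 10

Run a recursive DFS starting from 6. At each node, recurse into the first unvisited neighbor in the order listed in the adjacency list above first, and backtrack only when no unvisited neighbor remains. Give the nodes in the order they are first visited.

Visit 6
6 → 15
15 → 16
16 → 1
1 → 11
11 → 8
8 → 7
7 → 3
3 → 9
3 → 2
2 → 13
13 → 18
18 → 14
14 → 5
5 → 17
17 → 12
12 → 4
18 → 10

6 → 15 → 16 → 1 → 11 → 8 → 7 → 3 → 9 → 2 → 13 → 18 → 14 → 5 → 17 → 12 → 4 → 10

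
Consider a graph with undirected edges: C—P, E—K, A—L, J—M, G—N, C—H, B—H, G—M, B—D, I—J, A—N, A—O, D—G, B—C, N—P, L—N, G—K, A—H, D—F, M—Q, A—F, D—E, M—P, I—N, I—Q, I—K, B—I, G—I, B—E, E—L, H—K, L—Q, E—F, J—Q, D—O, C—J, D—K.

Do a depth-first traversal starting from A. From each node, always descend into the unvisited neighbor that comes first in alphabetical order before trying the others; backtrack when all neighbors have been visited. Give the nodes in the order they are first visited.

Visit A
A → F
F → D
D → B
B → C
C → H
H → K
K → E
E → L
L → N
N → G
G → I
I → J
J → M
M → P
M → Q
D → O

A F D B C H K E L N G I J M P Q O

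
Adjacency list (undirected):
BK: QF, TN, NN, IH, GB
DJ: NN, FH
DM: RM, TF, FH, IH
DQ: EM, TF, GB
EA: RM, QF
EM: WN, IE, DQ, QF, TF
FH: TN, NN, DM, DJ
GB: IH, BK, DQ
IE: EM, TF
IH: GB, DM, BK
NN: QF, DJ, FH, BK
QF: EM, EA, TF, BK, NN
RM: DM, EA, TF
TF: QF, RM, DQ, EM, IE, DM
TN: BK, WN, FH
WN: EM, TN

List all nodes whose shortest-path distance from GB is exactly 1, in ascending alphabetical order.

BK, DQ, IH

Level 0: GB
Level 1: BK, DQ, IH
Level 2: DM, EM, NN, QF, TF, TN
Level 3: DJ, EA, FH, IE, RM, WN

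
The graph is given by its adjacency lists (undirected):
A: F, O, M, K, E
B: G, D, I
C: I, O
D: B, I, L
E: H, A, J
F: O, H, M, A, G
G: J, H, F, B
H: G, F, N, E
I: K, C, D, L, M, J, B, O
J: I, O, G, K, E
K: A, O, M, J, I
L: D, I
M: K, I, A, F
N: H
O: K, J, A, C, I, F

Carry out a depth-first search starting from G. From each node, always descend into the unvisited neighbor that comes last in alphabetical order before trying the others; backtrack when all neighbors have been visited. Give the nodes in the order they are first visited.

Visit G
G → J
J → O
O → K
K → M
M → I
I → L
L → D
D → B
I → C
M → F
F → H
H → N
H → E
E → A

G, J, O, K, M, I, L, D, B, C, F, H, N, E, A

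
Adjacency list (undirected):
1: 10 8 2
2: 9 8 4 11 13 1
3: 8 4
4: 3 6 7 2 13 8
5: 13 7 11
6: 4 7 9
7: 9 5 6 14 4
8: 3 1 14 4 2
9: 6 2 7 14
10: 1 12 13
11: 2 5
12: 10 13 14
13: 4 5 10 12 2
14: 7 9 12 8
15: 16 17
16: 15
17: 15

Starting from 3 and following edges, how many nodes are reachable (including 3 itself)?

14

BFS from 3 visits: 3, 4, 8, 2, 6, 7, 13, 1, 14, 9, 11, 5, 10, 12
Reachable nodes: 14 of 17 total.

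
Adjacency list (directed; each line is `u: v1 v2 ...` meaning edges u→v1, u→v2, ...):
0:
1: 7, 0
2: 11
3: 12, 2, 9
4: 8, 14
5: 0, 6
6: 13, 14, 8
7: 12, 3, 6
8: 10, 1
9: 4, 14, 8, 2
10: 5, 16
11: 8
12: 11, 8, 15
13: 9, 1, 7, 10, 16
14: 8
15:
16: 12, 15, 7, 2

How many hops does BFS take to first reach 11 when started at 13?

3

Level 0: 13
Level 1: 1, 7, 9, 10, 16
Level 2: 0, 2, 3, 4, 5, 6, 8, 12, 14, 15
Level 3: 11
11 first appears at level 3.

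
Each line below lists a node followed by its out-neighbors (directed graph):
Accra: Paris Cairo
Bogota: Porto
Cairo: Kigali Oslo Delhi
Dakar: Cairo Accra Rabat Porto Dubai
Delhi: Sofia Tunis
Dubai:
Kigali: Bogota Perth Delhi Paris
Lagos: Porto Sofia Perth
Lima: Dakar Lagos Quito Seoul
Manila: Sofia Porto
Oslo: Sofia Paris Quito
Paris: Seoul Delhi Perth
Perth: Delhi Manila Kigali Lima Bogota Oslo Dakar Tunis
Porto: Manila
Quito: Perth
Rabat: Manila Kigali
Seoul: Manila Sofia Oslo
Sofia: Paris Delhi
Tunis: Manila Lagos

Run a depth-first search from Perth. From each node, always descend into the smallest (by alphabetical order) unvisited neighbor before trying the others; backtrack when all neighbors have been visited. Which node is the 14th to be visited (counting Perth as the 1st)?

Accra

Visit Perth
Perth → Bogota
Bogota → Porto
Porto → Manila
Manila → Sofia
Sofia → Delhi
Delhi → Tunis
Tunis → Lagos
Sofia → Paris
Paris → Seoul
Seoul → Oslo
Oslo → Quito
Perth → Dakar
Dakar → Accra
Accra → Cairo
Cairo → Kigali
Dakar → Dubai
Dakar → Rabat
Perth → Lima

Visit order: Perth, Bogota, Porto, Manila, Sofia, Delhi, Tunis, Lagos, Paris, Seoul, Oslo, Quito, Dakar, Accra, Cairo, Kigali, Dubai, Rabat, Lima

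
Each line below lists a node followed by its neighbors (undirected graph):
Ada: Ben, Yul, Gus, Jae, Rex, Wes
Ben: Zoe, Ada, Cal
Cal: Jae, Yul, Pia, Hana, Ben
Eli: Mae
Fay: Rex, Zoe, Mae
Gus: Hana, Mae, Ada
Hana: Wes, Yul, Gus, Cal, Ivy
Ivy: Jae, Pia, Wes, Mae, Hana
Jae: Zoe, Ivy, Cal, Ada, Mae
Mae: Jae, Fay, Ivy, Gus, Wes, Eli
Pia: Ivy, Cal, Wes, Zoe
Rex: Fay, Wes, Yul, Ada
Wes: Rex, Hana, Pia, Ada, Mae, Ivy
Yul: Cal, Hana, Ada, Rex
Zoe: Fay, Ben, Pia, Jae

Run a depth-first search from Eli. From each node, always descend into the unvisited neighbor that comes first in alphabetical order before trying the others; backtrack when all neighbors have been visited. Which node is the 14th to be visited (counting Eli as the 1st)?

Wes

Visit Eli
Eli → Mae
Mae → Fay
Fay → Rex
Rex → Ada
Ada → Ben
Ben → Cal
Cal → Hana
Hana → Gus
Hana → Ivy
Ivy → Jae
Jae → Zoe
Zoe → Pia
Pia → Wes
Hana → Yul

Visit order: Eli, Mae, Fay, Rex, Ada, Ben, Cal, Hana, Gus, Ivy, Jae, Zoe, Pia, Wes, Yul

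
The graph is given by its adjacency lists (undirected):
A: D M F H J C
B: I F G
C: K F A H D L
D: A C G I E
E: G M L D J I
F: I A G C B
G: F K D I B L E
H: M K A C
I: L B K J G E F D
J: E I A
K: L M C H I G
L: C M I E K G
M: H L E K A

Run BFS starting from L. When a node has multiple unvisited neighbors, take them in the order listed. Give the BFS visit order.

L, C, M, I, E, K, G, F, A, H, D, B, J

Visit L; enqueue C, M, I, E, K, G → queue [C, M, I, E, K, G]
Visit C; enqueue F, A, H, D → queue [M, I, E, K, G, F, A, H, D]
Visit M → queue [I, E, K, G, F, A, H, D]
Visit I; enqueue B, J → queue [E, K, G, F, A, H, D, B, J]
Visit E → queue [K, G, F, A, H, D, B, J]
Visit K → queue [G, F, A, H, D, B, J]
Visit G → queue [F, A, H, D, B, J]
Visit F → queue [A, H, D, B, J]
Visit A → queue [H, D, B, J]
Visit H → queue [D, B, J]
Visit D → queue [B, J]
Visit B → queue [J]
Visit J → queue []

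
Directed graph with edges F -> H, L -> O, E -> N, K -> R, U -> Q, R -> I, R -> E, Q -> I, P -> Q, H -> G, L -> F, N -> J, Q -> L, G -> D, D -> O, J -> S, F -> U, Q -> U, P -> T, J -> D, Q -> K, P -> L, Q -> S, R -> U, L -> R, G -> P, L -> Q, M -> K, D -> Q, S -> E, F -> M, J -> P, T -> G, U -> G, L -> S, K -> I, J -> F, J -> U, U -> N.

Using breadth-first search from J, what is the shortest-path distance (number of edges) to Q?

Level 0: J
Level 1: D, F, P, S, U
Level 2: E, G, H, L, M, N, O, Q, T
Level 3: I, K, R
Q first appears at level 2.

2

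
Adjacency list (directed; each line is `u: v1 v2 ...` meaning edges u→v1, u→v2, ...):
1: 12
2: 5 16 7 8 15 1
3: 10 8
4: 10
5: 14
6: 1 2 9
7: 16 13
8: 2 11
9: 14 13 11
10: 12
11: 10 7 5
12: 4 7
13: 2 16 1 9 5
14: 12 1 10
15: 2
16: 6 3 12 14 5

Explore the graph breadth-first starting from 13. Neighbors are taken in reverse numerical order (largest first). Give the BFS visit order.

13 -> 16 -> 9 -> 5 -> 2 -> 1 -> 14 -> 12 -> 6 -> 3 -> 11 -> 15 -> 8 -> 7 -> 10 -> 4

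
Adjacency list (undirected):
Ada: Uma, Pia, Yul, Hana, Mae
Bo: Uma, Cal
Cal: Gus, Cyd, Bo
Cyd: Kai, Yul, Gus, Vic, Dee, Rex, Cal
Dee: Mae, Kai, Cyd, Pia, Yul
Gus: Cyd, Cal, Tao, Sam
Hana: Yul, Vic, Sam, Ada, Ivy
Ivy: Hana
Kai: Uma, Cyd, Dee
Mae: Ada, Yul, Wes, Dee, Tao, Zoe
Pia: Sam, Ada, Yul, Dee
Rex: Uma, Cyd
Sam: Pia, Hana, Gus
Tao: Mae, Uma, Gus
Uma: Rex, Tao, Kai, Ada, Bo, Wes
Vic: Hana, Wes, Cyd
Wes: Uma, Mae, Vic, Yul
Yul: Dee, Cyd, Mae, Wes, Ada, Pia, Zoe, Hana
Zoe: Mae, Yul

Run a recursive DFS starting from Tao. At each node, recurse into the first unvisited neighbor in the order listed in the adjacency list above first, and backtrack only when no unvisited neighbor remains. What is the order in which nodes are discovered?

Visit Tao
Tao → Mae
Mae → Ada
Ada → Uma
Uma → Rex
Rex → Cyd
Cyd → Kai
Kai → Dee
Dee → Pia
Pia → Sam
Sam → Hana
Hana → Yul
Yul → Wes
Wes → Vic
Yul → Zoe
Hana → Ivy
Sam → Gus
Gus → Cal
Cal → Bo

Tao Mae Ada Uma Rex Cyd Kai Dee Pia Sam Hana Yul Wes Vic Zoe Ivy Gus Cal Bo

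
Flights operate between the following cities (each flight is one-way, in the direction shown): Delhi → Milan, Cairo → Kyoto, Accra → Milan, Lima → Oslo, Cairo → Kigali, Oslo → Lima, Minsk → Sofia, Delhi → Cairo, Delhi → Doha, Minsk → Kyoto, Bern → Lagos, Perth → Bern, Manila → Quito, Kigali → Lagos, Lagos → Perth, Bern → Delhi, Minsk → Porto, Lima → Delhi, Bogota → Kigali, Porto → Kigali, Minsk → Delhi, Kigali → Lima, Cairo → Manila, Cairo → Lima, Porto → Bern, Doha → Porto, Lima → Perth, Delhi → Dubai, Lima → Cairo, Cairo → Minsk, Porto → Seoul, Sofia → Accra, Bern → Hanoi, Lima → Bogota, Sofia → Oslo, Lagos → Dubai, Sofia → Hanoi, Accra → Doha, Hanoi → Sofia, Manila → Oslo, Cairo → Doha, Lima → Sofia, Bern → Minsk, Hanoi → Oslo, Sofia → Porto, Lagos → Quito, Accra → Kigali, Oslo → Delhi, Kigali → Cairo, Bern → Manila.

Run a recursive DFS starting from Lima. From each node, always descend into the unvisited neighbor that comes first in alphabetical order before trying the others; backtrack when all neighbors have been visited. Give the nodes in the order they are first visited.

Lima → Bogota → Kigali → Cairo → Doha → Porto → Bern → Delhi → Dubai → Milan → Hanoi → Oslo → Sofia → Accra → Lagos → Perth → Quito → Manila → Minsk → Kyoto → Seoul

Visit Lima
Lima → Bogota
Bogota → Kigali
Kigali → Cairo
Cairo → Doha
Doha → Porto
Porto → Bern
Bern → Delhi
Delhi → Dubai
Delhi → Milan
Bern → Hanoi
Hanoi → Oslo
Hanoi → Sofia
Sofia → Accra
Bern → Lagos
Lagos → Perth
Lagos → Quito
Bern → Manila
Bern → Minsk
Minsk → Kyoto
Porto → Seoul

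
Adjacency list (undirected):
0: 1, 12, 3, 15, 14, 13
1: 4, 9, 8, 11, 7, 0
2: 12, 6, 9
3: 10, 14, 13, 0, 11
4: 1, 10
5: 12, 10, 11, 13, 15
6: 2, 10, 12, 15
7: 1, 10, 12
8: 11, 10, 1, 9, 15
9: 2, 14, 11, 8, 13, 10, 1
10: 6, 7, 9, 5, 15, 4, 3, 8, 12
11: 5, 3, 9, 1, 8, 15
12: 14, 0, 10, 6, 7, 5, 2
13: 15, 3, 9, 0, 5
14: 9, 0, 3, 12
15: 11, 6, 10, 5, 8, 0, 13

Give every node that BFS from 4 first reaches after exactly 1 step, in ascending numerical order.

1, 10

Level 0: 4
Level 1: 1, 10
Level 2: 0, 3, 5, 6, 7, 8, 9, 11, 12, 15
Level 3: 2, 13, 14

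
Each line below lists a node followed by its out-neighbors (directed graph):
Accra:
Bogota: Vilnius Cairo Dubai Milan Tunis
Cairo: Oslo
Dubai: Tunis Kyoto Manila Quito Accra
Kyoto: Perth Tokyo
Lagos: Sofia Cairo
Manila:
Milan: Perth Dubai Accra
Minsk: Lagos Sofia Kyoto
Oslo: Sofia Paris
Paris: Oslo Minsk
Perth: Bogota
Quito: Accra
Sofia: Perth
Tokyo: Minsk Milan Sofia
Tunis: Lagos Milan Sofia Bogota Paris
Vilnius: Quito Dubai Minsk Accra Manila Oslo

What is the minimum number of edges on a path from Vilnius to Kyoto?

Level 0: Vilnius
Level 1: Accra, Dubai, Manila, Minsk, Oslo, Quito
Level 2: Kyoto, Lagos, Paris, Sofia, Tunis
Level 3: Bogota, Cairo, Milan, Perth, Tokyo
Kyoto first appears at level 2.

2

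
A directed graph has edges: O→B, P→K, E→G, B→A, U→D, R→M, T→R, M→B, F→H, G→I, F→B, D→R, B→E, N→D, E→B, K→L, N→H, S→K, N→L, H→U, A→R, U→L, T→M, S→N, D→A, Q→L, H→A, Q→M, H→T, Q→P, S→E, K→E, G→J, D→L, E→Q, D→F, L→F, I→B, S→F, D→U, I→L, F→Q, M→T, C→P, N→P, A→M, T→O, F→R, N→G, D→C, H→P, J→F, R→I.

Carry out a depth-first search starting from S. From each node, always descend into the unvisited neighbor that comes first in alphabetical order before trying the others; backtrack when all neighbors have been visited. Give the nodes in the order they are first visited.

S, E, B, A, M, T, O, R, I, L, F, H, P, K, U, D, C, Q, G, J, N

Visit S
S → E
E → B
B → A
A → M
M → T
T → O
T → R
R → I
I → L
L → F
F → H
H → P
P → K
H → U
U → D
D → C
F → Q
E → G
G → J
S → N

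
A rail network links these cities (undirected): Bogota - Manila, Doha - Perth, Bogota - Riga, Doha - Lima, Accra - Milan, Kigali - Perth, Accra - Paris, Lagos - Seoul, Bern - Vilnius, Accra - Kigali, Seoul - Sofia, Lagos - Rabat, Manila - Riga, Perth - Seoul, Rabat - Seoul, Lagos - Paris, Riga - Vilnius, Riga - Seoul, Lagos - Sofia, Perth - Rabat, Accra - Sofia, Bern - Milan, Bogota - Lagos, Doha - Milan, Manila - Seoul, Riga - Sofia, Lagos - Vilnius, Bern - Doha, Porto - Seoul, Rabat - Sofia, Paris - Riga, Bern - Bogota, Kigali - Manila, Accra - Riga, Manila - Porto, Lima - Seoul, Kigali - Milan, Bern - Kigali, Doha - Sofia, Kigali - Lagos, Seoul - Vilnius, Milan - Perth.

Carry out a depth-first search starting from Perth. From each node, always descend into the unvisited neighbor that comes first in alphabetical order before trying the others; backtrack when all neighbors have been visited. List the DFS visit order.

Perth Doha Bern Bogota Lagos Kigali Accra Milan Paris Riga Manila Porto Seoul Lima Rabat Sofia Vilnius

Visit Perth
Perth → Doha
Doha → Bern
Bern → Bogota
Bogota → Lagos
Lagos → Kigali
Kigali → Accra
Accra → Milan
Accra → Paris
Paris → Riga
Riga → Manila
Manila → Porto
Porto → Seoul
Seoul → Lima
Seoul → Rabat
Rabat → Sofia
Seoul → Vilnius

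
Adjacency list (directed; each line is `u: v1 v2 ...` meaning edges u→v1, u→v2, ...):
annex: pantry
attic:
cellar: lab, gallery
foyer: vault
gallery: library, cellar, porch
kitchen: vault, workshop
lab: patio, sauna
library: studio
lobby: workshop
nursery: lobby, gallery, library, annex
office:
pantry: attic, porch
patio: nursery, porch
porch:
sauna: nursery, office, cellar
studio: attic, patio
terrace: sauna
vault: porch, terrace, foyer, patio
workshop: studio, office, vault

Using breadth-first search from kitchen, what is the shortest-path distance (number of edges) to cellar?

4

Level 0: kitchen
Level 1: vault, workshop
Level 2: foyer, office, patio, porch, studio, terrace
Level 3: attic, nursery, sauna
Level 4: annex, cellar, gallery, library, lobby
Level 5: lab, pantry
cellar first appears at level 4.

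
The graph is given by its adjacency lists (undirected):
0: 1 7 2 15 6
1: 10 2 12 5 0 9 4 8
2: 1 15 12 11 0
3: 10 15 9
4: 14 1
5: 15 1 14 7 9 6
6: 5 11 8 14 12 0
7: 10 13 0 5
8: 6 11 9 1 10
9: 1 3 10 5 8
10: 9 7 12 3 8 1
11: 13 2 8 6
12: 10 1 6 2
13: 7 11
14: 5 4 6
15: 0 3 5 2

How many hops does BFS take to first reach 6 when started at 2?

Level 0: 2
Level 1: 0, 1, 11, 12, 15
Level 2: 3, 4, 5, 6, 7, 8, 9, 10, 13
Level 3: 14
6 first appears at level 2.

2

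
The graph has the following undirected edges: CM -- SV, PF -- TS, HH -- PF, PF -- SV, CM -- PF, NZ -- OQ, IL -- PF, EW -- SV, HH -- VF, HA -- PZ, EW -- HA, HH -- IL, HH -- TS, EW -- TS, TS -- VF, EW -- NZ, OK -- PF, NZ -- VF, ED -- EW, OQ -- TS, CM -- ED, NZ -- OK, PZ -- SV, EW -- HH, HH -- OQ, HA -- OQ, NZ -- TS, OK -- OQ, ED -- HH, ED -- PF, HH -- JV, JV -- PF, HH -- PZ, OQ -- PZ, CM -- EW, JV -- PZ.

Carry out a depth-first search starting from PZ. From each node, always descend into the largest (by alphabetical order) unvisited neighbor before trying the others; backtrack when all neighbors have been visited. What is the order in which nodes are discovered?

Visit PZ
PZ → SV
SV → PF
PF → TS
TS → VF
VF → NZ
NZ → OQ
OQ → OK
OQ → HH
HH → JV
HH → IL
HH → EW
EW → HA
EW → ED
ED → CM

PZ, SV, PF, TS, VF, NZ, OQ, OK, HH, JV, IL, EW, HA, ED, CM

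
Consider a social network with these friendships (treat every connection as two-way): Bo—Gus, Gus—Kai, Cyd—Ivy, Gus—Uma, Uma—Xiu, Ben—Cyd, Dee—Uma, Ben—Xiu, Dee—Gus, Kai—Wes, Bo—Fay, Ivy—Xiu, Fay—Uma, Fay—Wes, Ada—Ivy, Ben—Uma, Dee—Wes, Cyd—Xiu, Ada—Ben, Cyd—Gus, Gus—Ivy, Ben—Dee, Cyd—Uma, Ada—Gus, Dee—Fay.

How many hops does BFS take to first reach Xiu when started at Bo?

Level 0: Bo
Level 1: Fay, Gus
Level 2: Ada, Cyd, Dee, Ivy, Kai, Uma, Wes
Level 3: Ben, Xiu
Xiu first appears at level 3.

3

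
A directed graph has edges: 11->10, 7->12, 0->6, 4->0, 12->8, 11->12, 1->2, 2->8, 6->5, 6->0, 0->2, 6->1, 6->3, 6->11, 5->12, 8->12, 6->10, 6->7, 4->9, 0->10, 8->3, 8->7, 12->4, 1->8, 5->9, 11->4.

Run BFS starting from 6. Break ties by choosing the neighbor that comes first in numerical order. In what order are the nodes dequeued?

Visit 6; enqueue 0, 1, 3, 5, 7, 10, 11 → queue [0, 1, 3, 5, 7, 10, 11]
Visit 0; enqueue 2 → queue [1, 3, 5, 7, 10, 11, 2]
Visit 1; enqueue 8 → queue [3, 5, 7, 10, 11, 2, 8]
Visit 3 → queue [5, 7, 10, 11, 2, 8]
Visit 5; enqueue 9, 12 → queue [7, 10, 11, 2, 8, 9, 12]
Visit 7 → queue [10, 11, 2, 8, 9, 12]
Visit 10 → queue [11, 2, 8, 9, 12]
Visit 11; enqueue 4 → queue [2, 8, 9, 12, 4]
Visit 2 → queue [8, 9, 12, 4]
Visit 8 → queue [9, 12, 4]
Visit 9 → queue [12, 4]
Visit 12 → queue [4]
Visit 4 → queue []

6, 0, 1, 3, 5, 7, 10, 11, 2, 8, 9, 12, 4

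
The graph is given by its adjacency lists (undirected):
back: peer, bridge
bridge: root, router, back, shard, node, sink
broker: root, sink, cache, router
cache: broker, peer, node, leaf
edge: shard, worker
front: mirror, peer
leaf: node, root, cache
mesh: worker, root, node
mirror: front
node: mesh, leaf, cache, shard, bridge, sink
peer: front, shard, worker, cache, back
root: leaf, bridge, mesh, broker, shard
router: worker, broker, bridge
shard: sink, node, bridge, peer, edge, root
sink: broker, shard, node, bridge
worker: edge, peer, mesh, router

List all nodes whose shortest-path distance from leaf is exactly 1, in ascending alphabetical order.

Level 0: leaf
Level 1: cache, node, root
Level 2: bridge, broker, mesh, peer, shard, sink
Level 3: back, edge, front, router, worker
Level 4: mirror

cache, node, root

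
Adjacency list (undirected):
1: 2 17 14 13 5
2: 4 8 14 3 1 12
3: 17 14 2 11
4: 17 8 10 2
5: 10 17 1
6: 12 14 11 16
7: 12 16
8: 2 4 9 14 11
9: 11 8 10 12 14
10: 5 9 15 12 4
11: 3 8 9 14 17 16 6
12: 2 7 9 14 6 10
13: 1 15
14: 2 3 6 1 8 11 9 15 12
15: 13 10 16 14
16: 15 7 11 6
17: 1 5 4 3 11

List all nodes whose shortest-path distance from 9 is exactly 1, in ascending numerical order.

8, 10, 11, 12, 14

Level 0: 9
Level 1: 8, 10, 11, 12, 14
Level 2: 1, 2, 3, 4, 5, 6, 7, 15, 16, 17
Level 3: 13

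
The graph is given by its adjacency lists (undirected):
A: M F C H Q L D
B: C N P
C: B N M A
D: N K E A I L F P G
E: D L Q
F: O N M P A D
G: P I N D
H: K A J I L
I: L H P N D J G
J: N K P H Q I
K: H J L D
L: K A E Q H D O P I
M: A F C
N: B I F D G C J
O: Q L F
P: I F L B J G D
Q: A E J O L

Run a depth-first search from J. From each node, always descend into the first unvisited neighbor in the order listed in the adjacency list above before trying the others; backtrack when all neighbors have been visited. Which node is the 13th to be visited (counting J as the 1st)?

Visit J
J → N
N → B
B → C
C → M
M → A
A → F
F → O
O → Q
Q → E
E → D
D → K
K → H
H → I
I → L
L → P
P → G

Visit order: J, N, B, C, M, A, F, O, Q, E, D, K, H, I, L, P, G

H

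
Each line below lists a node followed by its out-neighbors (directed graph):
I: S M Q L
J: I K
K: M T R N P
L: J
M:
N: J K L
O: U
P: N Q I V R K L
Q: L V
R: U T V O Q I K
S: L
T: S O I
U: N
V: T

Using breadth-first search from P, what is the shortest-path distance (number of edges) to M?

Level 0: P
Level 1: I, K, L, N, Q, R, V
Level 2: J, M, O, S, T, U
M first appears at level 2.

2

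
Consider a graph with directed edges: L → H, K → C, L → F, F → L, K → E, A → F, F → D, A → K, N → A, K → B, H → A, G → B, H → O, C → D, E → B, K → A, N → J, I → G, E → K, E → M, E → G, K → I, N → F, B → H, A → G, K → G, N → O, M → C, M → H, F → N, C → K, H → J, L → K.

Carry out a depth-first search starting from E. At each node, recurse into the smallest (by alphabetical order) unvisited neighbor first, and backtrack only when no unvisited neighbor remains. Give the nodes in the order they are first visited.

E, B, H, A, F, D, L, K, C, G, I, N, J, O, M

Visit E
E → B
B → H
H → A
A → F
F → D
F → L
L → K
K → C
K → G
K → I
F → N
N → J
N → O
E → M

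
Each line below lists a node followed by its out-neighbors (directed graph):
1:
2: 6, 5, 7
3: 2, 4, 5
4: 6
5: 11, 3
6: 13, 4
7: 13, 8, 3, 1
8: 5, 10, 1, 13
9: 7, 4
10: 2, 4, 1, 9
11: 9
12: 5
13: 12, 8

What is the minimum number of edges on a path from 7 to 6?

Level 0: 7
Level 1: 1, 3, 8, 13
Level 2: 2, 4, 5, 10, 12
Level 3: 6, 9, 11
6 first appears at level 3.

3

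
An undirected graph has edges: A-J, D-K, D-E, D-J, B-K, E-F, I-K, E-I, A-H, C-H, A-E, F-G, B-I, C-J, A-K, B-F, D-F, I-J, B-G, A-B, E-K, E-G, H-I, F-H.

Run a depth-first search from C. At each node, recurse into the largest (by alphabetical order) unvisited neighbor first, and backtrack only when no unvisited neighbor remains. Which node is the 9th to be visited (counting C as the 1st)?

A

Visit C
C → J
J → I
I → K
K → E
E → G
G → F
F → H
H → A
A → B
F → D

Visit order: C, J, I, K, E, G, F, H, A, B, D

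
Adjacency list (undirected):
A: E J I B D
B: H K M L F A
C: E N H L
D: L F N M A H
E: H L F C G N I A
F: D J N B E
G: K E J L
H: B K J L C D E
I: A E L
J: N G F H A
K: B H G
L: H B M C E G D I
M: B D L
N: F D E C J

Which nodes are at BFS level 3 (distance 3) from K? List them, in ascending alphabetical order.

I, N

Level 0: K
Level 1: B, G, H
Level 2: A, C, D, E, F, J, L, M
Level 3: I, N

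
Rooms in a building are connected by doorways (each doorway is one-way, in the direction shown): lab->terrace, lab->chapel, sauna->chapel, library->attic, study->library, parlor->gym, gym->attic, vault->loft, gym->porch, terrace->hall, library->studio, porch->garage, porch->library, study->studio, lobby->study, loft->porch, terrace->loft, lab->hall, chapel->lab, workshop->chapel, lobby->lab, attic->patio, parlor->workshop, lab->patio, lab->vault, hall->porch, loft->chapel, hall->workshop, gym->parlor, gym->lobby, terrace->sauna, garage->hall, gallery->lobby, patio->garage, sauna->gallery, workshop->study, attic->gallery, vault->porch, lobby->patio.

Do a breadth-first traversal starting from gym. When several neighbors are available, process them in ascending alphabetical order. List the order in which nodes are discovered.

Visit gym; enqueue attic, lobby, parlor, porch → queue [attic, lobby, parlor, porch]
Visit attic; enqueue gallery, patio → queue [lobby, parlor, porch, gallery, patio]
Visit lobby; enqueue lab, study → queue [parlor, porch, gallery, patio, lab, study]
Visit parlor; enqueue workshop → queue [porch, gallery, patio, lab, study, workshop]
Visit porch; enqueue garage, library → queue [gallery, patio, lab, study, workshop, garage, library]
Visit gallery → queue [patio, lab, study, workshop, garage, library]
Visit patio → queue [lab, study, workshop, garage, library]
Visit lab; enqueue chapel, hall, terrace, vault → queue [study, workshop, garage, library, chapel, hall, terrace, vault]
Visit study; enqueue studio → queue [workshop, garage, library, chapel, hall, terrace, vault, studio]
Visit workshop → queue [garage, library, chapel, hall, terrace, vault, studio]
Visit garage → queue [library, chapel, hall, terrace, vault, studio]
Visit library → queue [chapel, hall, terrace, vault, studio]
Visit chapel → queue [hall, terrace, vault, studio]
Visit hall → queue [terrace, vault, studio]
Visit terrace; enqueue loft, sauna → queue [vault, studio, loft, sauna]
Visit vault → queue [studio, loft, sauna]
Visit studio → queue [loft, sauna]
Visit loft → queue [sauna]
Visit sauna → queue []

gym, attic, lobby, parlor, porch, gallery, patio, lab, study, workshop, garage, library, chapel, hall, terrace, vault, studio, loft, sauna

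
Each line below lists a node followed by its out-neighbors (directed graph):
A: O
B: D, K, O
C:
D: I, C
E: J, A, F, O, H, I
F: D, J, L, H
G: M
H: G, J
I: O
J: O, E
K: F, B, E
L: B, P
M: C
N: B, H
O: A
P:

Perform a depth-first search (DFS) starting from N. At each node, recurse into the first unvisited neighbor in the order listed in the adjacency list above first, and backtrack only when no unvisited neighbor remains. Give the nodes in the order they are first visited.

Visit N
N → B
B → D
D → I
I → O
O → A
D → C
B → K
K → F
F → J
J → E
E → H
H → G
G → M
F → L
L → P

N -> B -> D -> I -> O -> A -> C -> K -> F -> J -> E -> H -> G -> M -> L -> P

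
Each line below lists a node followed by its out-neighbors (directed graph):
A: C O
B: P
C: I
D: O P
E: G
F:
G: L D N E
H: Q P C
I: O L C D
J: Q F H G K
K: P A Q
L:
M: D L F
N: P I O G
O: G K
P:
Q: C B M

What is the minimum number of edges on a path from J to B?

Level 0: J
Level 1: F, G, H, K, Q
Level 2: A, B, C, D, E, L, M, N, P
Level 3: I, O
B first appears at level 2.

2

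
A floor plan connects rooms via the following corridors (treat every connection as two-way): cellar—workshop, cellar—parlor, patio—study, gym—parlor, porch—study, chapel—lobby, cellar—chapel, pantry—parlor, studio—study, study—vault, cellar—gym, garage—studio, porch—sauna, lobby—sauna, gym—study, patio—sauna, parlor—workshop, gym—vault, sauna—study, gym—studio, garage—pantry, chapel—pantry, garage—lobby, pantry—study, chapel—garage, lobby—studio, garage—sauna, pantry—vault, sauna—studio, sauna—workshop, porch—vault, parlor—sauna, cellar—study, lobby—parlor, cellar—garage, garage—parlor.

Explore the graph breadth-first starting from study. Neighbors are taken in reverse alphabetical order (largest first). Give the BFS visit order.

study → vault → studio → sauna → porch → patio → pantry → gym → cellar → lobby → garage → workshop → parlor → chapel

Visit study; enqueue vault, studio, sauna, porch, patio, pantry, gym, cellar → queue [vault, studio, sauna, porch, patio, pantry, gym, cellar]
Visit vault → queue [studio, sauna, porch, patio, pantry, gym, cellar]
Visit studio; enqueue lobby, garage → queue [sauna, porch, patio, pantry, gym, cellar, lobby, garage]
Visit sauna; enqueue workshop, parlor → queue [porch, patio, pantry, gym, cellar, lobby, garage, workshop, parlor]
Visit porch → queue [patio, pantry, gym, cellar, lobby, garage, workshop, parlor]
Visit patio → queue [pantry, gym, cellar, lobby, garage, workshop, parlor]
Visit pantry; enqueue chapel → queue [gym, cellar, lobby, garage, workshop, parlor, chapel]
Visit gym → queue [cellar, lobby, garage, workshop, parlor, chapel]
Visit cellar → queue [lobby, garage, workshop, parlor, chapel]
Visit lobby → queue [garage, workshop, parlor, chapel]
Visit garage → queue [workshop, parlor, chapel]
Visit workshop → queue [parlor, chapel]
Visit parlor → queue [chapel]
Visit chapel → queue []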